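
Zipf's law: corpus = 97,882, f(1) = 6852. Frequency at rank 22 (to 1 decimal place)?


Zipf's law: f(r) = f(1) / r
f(1) = 6852
f(22) = 6852 / 22
= 311.5 occurrences


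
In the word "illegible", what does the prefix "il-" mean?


Prefix: il-
Example: illegible = il- + legible
Meaning = not


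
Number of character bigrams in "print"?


Word: "print" (length 5)
Number of 2-grams = length - 2 + 1 = 5 - 2 + 1
= 4


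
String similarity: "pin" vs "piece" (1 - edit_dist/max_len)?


Word 1: "pin" (length 3)
Word 2: "piece" (length 5)
One optimal edit sequence:
  1. keep 'p'
  2. keep 'i'
  3. insert 'e'  (+1)
  4. insert 'c'  (+1)
  5. substitute 'n' -> 'e'  (+1)
Edit distance = 3
Max length = max(3, 5) = 5
Similarity = 1 - 3/5
= 0.4000


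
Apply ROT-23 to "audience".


Word: "audience"
Shift: 23
Each letter → (letter + shift) mod 26:
  'a' (0) + 23 = 23 → 'x'
  'u' (20) + 23 = 17 → 'r'
  'd' (3) + 23 = 0 → 'a'
  'i' (8) + 23 = 5 → 'f'
  'e' (4) + 23 = 1 → 'b'
  'n' (13) + 23 = 10 → 'k'
  'c' (2) + 23 = 25 → 'z'
  'e' (4) + 23 = 1 → 'b'
Result = "xrafbkzb"


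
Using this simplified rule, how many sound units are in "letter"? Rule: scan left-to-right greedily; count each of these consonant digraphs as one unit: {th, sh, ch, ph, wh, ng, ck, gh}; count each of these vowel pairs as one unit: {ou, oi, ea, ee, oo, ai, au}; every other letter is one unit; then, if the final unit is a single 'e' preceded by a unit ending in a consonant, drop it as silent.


Word: "letter" (6 letters)
Left-to-right scan:
  (1) 'l' (letter)
  (2) 'e' (letter)
  (3) 't' (letter)
  (4) 't' (letter)
  (5) 'e' (letter)
  (6) 'r' (letter)
Units from scan: 6
Sound units = 6 units


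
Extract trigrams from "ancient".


Word: "ancient" (length 7)
Number of trigrams = 7 - 3 + 1 = 5
  Position 0: "anc"
  Position 1: "nci"
  Position 2: "cie"
  Position 3: "ien"
  Position 4: "ent"
Trigrams = "anc", "nci", "cie", "ien", "ent"


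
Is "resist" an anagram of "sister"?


Word 1: "sister" → sorted: eirsst
Word 2: "resist" → sorted: eirsst
Same letters? eirsst == eirsst
Anagram = Yes


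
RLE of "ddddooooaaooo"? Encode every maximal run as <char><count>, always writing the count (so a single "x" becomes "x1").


String: "ddddooooaaooo"
Scanning for consecutive runs:
  'd' x 4
  'o' x 4
  'a' x 2
  'o' x 3
RLE = "d4o4a2o3"


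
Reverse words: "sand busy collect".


Original: "sand busy collect"
Words (1..n): sand | busy | collect
Reversed (n..1): collect | busy | sand
Result = "collect busy sand"


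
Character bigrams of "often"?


Word: "often" (length 5)
Number of bigrams = 5 - 2 + 1 = 4
  Position 0: "of"
  Position 1: "ft"
  Position 2: "te"
  Position 3: "en"
Bigrams = "of", "ft", "te", "en"


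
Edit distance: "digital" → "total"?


Word 1: "digital" (length 7)
Word 2: "total" (length 5)
One optimal edit sequence (insert/delete/substitute each cost 1):
  1. delete 'd'  (+1)
  2. delete 'i'  (+1)
  3. substitute 'g' -> 't'  (+1)
  4. substitute 'i' -> 'o'  (+1)
  5. keep 't'
  6. keep 'a'
  7. keep 'l'
Total edit operations: 4
Edit distance = 4


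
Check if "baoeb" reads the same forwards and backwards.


Word: "baoeb"
Reversed: "beoab"
Forward == Backward? baoeb != beoab
Palindrome = No


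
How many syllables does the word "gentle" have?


Word: "gentle"
Syllable breakdown: gen / tle
Counting: 2 parts
= 2 syllables


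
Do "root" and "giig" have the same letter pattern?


Pattern of "root": [0, 1, 1, 2]
Pattern of "giig": [0, 1, 1, 0]
Patterns do not match
Same pattern = No


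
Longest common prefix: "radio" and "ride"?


Word 1: "radio"
Word 2: "ride"
Comparing from start:
  Pos 0: 'r' == 'r'
  Pos 1: 'a' != 'i' (stop)
LCP = "r" (length 1)


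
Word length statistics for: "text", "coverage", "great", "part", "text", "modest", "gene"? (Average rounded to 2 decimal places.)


Lengths: "text"=4, "coverage"=8, "great"=5, "part"=4, "text"=4, "modest"=6, "gene"=4
Sum = 35, Count = 7
Average = 35/7 = 5.00
= avg=5.00, min=4, max=8


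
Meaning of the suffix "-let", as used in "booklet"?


Suffix: -let
Example: booklet (book + -let)
Meaning = small


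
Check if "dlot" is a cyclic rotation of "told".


Word: "told", Candidate: "dlot"
Method: check if candidate is substring of word+word
"toldtold" contains "dlot"? No
Is rotation = No


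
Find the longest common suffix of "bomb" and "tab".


Word 1: "bomb"
Word 2: "tab"
Comparing from end:
  Pos -1: 'b' == 'b'
  Pos -2: 'm' != 'a' (stop)
LCS = "b" (length 1)


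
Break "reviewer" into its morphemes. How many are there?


Word: "reviewer"
Morphemes: re- | view | -er
Each morpheme carries meaning
= 3 morphemes


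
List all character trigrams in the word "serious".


Word: "serious" (length 7)
Number of trigrams = 7 - 3 + 1 = 5
  Position 0: "ser"
  Position 1: "eri"
  Position 2: "rio"
  Position 3: "iou"
  Position 4: "ous"
Trigrams = "ser", "eri", "rio", "iou", "ous"


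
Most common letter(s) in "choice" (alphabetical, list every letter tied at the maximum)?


Word: "choice"
Letter counts:
  'c': 2
  'e': 1
  'h': 1
  'i': 1
  'o': 1
Maximum count = 2
Most frequent = 'c' (2 times each)


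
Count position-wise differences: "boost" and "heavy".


Comparing character by character (same length = 5):
  Pos 0: 'b' vs 'h' !=
  Pos 1: 'o' vs 'e' !=
  Pos 2: 'o' vs 'a' !=
  Pos 3: 's' vs 'v' !=
  Pos 4: 't' vs 'y' !=
Hamming distance = 5


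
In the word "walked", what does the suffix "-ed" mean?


Suffix: -ed
As in: walked -> walk + -ed
Meaning = past tense


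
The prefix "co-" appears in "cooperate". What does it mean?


Prefix: co-
Example: cooperate (co- + operate)
Meaning = together


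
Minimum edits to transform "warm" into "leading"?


Word 1: "warm" (length 4)
Word 2: "leading" (length 7)
One optimal edit sequence (insert/delete/substitute each cost 1):
  1. insert 'l'  (+1)
  2. substitute 'w' -> 'e'  (+1)
  3. keep 'a'
  4. insert 'd'  (+1)
  5. insert 'i'  (+1)
  6. substitute 'r' -> 'n'  (+1)
  7. substitute 'm' -> 'g'  (+1)
Total edit operations: 6
Edit distance = 6


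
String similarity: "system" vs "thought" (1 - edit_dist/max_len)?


Word 1: "system" (length 6)
Word 2: "thought" (length 7)
One optimal edit sequence:
  1. insert 't'  (+1)
  2. substitute 's' -> 'h'  (+1)
  3. substitute 'y' -> 'o'  (+1)
  4. substitute 's' -> 'u'  (+1)
  5. substitute 't' -> 'g'  (+1)
  6. substitute 'e' -> 'h'  (+1)
  7. substitute 'm' -> 't'  (+1)
Edit distance = 7
Max length = max(6, 7) = 7
Similarity = 1 - 7/7
= 0.0000


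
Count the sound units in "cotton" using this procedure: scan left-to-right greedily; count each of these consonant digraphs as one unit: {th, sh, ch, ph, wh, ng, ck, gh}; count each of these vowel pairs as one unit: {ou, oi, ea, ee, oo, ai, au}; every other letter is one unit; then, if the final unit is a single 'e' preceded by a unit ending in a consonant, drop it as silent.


Word: "cotton" (6 letters)
Left-to-right scan:
  (1) 'c' (letter)
  (2) 'o' (letter)
  (3) 't' (letter)
  (4) 't' (letter)
  (5) 'o' (letter)
  (6) 'n' (letter)
Units from scan: 6
Sound units = 6 units


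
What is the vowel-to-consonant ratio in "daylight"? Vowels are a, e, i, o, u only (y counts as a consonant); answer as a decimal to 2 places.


Word: "daylight"
Vowels (a,e,i,o,u): 2
Consonants: 6
Ratio = 2/6
= 0.33


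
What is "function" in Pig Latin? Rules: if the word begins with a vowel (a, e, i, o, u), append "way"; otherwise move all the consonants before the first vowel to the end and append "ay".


Word: "function"
Starts with consonant(s) → move to end, add 'ay'
Consonant cluster: "f"
Pig Latin = "unctionfay"


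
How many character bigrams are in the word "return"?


Word: "return" (length 6)
Number of 2-grams = length - 2 + 1 = 6 - 2 + 1
= 5


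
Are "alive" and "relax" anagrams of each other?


Word 1: "alive" → sorted: aeilv
Word 2: "relax" → sorted: aelrx
Same letters? aeilv != aelrx
Anagram = No


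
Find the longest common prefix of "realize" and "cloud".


Word 1: "realize"
Word 2: "cloud"
Comparing from start:
  Pos 0: 'r' != 'c' (stop)
LCP = "" (length 0)


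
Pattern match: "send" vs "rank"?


Pattern of "send": [0, 1, 2, 3]
Pattern of "rank": [0, 1, 2, 3]
Patterns match
Same pattern = Yes


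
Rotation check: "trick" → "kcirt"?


Word: "trick", Candidate: "kcirt"
Method: check if candidate is substring of word+word
"tricktrick" contains "kcirt"? No
Is rotation = No


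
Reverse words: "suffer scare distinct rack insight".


Original: "suffer scare distinct rack insight"
Words (1..n): suffer | scare | distinct | rack | insight
Reversed (n..1): insight | rack | distinct | scare | suffer
Result = "insight rack distinct scare suffer"


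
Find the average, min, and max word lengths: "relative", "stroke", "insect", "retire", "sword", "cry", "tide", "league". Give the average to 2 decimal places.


Lengths: "relative"=8, "stroke"=6, "insect"=6, "retire"=6, "sword"=5, "cry"=3, "tide"=4, "league"=6
Sum = 44, Count = 8
Average = 44/8 = 5.50
= avg=5.50, min=3, max=8


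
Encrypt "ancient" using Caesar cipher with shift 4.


Word: "ancient"
Shift: 4
Each letter → (letter + shift) mod 26:
  'a' (0) + 4 = 4 → 'e'
  'n' (13) + 4 = 17 → 'r'
  'c' (2) + 4 = 6 → 'g'
  'i' (8) + 4 = 12 → 'm'
  'e' (4) + 4 = 8 → 'i'
  'n' (13) + 4 = 17 → 'r'
  't' (19) + 4 = 23 → 'x'
Result = "ergmirx"


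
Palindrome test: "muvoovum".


Word: "muvoovum"
Reversed: "muvoovum"
Forward == Backward? muvoovum == muvoovum
Palindrome = Yes


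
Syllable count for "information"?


Word: "information"
Syllable breakdown: in / for / ma / tion
Counting: 4 parts
= 4 syllables


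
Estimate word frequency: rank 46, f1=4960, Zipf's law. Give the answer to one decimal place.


Zipf's law: f(r) = f(1) / r
f(1) = 4960
f(46) = 4960 / 46
= 107.8 occurrences


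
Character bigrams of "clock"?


Word: "clock" (length 5)
Number of bigrams = 5 - 2 + 1 = 4
  Position 0: "cl"
  Position 1: "lo"
  Position 2: "oc"
  Position 3: "ck"
Bigrams = "cl", "lo", "oc", "ck"


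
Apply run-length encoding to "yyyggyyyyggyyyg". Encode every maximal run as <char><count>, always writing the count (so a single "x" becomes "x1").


String: "yyyggyyyyggyyyg"
Scanning for consecutive runs:
  'y' x 3
  'g' x 2
  'y' x 4
  'g' x 2
  'y' x 3
  'g' x 1
RLE = "y3g2y4g2y3g1"


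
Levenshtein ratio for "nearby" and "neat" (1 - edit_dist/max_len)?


Word 1: "nearby" (length 6)
Word 2: "neat" (length 4)
One optimal edit sequence:
  1. keep 'n'
  2. keep 'e'
  3. keep 'a'
  4. delete 'r'  (+1)
  5. delete 'b'  (+1)
  6. substitute 'y' -> 't'  (+1)
Edit distance = 3
Max length = max(6, 4) = 6
Similarity = 1 - 3/6
= 0.5000


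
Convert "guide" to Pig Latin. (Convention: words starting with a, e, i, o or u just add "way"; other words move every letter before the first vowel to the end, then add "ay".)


Word: "guide"
Starts with consonant(s) → move to end, add 'ay'
Consonant cluster: "g"
Pig Latin = "uidegay"


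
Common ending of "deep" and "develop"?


Word 1: "deep"
Word 2: "develop"
Comparing from end:
  Pos -1: 'p' == 'p'
  Pos -2: 'e' != 'o' (stop)
LCS = "p" (length 1)


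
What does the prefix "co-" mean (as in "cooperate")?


Prefix: co-
Example: cooperate = co- + operate
Meaning = together


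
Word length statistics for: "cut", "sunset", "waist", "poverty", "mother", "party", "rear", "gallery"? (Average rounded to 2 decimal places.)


Lengths: "cut"=3, "sunset"=6, "waist"=5, "poverty"=7, "mother"=6, "party"=5, "rear"=4, "gallery"=7
Sum = 43, Count = 8
Average = 43/8 = 5.38
= avg=5.38, min=3, max=7


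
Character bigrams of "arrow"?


Word: "arrow" (length 5)
Number of bigrams = 5 - 2 + 1 = 4
  Position 0: "ar"
  Position 1: "rr"
  Position 2: "ro"
  Position 3: "ow"
Bigrams = "ar", "rr", "ro", "ow"


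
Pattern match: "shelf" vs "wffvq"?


Pattern of "shelf": [0, 1, 2, 3, 4]
Pattern of "wffvq": [0, 1, 1, 2, 3]
Patterns do not match
Same pattern = No


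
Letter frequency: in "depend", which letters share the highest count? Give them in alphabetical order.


Word: "depend"
Letter counts:
  'd': 2
  'e': 2
  'n': 1
  'p': 1
Maximum count = 2
Most frequent = 'd', 'e' (2 times each)


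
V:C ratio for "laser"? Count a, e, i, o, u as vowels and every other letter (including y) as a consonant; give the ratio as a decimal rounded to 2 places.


Word: "laser"
Vowels (a,e,i,o,u): 2
Consonants: 3
Ratio = 2/3
= 0.67


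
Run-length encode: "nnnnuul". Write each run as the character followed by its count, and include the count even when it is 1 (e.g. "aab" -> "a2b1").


String: "nnnnuul"
Scanning for consecutive runs:
  'n' x 4
  'u' x 2
  'l' x 1
RLE = "n4u2l1"


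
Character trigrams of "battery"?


Word: "battery" (length 7)
Number of trigrams = 7 - 3 + 1 = 5
  Position 0: "bat"
  Position 1: "att"
  Position 2: "tte"
  Position 3: "ter"
  Position 4: "ery"
Trigrams = "bat", "att", "tte", "ter", "ery"


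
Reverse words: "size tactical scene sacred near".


Original: "size tactical scene sacred near"
Words (1..n): size | tactical | scene | sacred | near
Reversed (n..1): near | sacred | scene | tactical | size
Result = "near sacred scene tactical size"


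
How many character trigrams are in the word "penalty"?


Word: "penalty" (length 7)
Number of 3-grams = length - 3 + 1 = 7 - 3 + 1
= 5


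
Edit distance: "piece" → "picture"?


Word 1: "piece" (length 5)
Word 2: "picture" (length 7)
One optimal edit sequence (insert/delete/substitute each cost 1):
  1. keep 'p'
  2. keep 'i'
  3. insert 'c'  (+1)
  4. insert 't'  (+1)
  5. substitute 'e' -> 'u'  (+1)
  6. substitute 'c' -> 'r'  (+1)
  7. keep 'e'
Total edit operations: 4
Edit distance = 4


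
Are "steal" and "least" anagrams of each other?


Word 1: "steal" → sorted: aelst
Word 2: "least" → sorted: aelst
Same letters? aelst == aelst
Anagram = Yes


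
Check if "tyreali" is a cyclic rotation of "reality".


Word: "reality", Candidate: "tyreali"
Method: check if candidate is substring of word+word
"realityreality" contains "tyreali"? Yes
Is rotation = Yes


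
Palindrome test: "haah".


Word: "haah"
Reversed: "haah"
Forward == Backward? haah == haah
Palindrome = Yes


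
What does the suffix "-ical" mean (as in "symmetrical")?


Suffix: -ical
Example: symmetrical (symmetry + -ical, with a spelling change)
Meaning = relating to


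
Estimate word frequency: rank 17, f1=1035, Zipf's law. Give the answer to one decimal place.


Zipf's law: f(r) = f(1) / r
f(1) = 1035
f(17) = 1035 / 17
= 60.9 occurrences


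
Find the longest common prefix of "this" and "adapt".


Word 1: "this"
Word 2: "adapt"
Comparing from start:
  Pos 0: 't' != 'a' (stop)
LCP = "" (length 0)


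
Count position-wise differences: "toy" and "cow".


Comparing character by character (same length = 3):
  Pos 0: 't' vs 'c' !=
  Pos 1: 'o' vs 'o' =
  Pos 2: 'y' vs 'w' !=
Hamming distance = 2


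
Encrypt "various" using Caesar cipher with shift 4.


Word: "various"
Shift: 4
Each letter → (letter + shift) mod 26:
  'v' (21) + 4 = 25 → 'z'
  'a' (0) + 4 = 4 → 'e'
  'r' (17) + 4 = 21 → 'v'
  'i' (8) + 4 = 12 → 'm'
  'o' (14) + 4 = 18 → 's'
  'u' (20) + 4 = 24 → 'y'
  's' (18) + 4 = 22 → 'w'
Result = "zevmsyw"


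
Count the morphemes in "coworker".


Word: "coworker"
Morphemes: co- | work | -er
Each morpheme carries meaning
= 3 morphemes


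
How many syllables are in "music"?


Word: "music"
Syllable breakdown: mu-sic
Counting: 2 parts
= 2 syllables


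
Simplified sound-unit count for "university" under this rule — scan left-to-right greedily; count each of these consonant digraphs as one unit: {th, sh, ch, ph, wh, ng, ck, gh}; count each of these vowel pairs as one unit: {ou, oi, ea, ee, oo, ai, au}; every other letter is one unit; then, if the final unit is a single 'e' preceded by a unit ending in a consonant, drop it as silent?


Word: "university" (10 letters)
Left-to-right scan:
  1. 'u' (letter)
  2. 'n' (letter)
  3. 'i' (letter)
  4. 'v' (letter)
  5. 'e' (letter)
  6. 'r' (letter)
  7. 's' (letter)
  8. 'i' (letter)
  9. 't' (letter)
  10. 'y' (letter)
Units from scan: 10
Sound units = 10 units


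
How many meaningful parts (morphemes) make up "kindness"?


Word: "kindness"
Morphemes: kind | -ness
Each morpheme carries meaning
= 2 morphemes


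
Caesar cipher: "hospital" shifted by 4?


Word: "hospital"
Shift: 4
Each letter → (letter + shift) mod 26:
  'h' (7) + 4 = 11 → 'l'
  'o' (14) + 4 = 18 → 's'
  's' (18) + 4 = 22 → 'w'
  'p' (15) + 4 = 19 → 't'
  'i' (8) + 4 = 12 → 'm'
  't' (19) + 4 = 23 → 'x'
  'a' (0) + 4 = 4 → 'e'
  'l' (11) + 4 = 15 → 'p'
Result = "lswtmxep"


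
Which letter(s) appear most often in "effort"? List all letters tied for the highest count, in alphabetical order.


Word: "effort"
Letter counts:
  'e': 1
  'f': 2
  'o': 1
  'r': 1
  't': 1
Maximum count = 2
Most frequent = 'f' (2 times each)


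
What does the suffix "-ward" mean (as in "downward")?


Suffix: -ward
As in: downward -> down + -ward
Meaning = in the direction of


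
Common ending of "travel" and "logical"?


Word 1: "travel"
Word 2: "logical"
Comparing from end:
  Pos -1: 'l' == 'l'
  Pos -2: 'e' != 'a' (stop)
LCS = "l" (length 1)


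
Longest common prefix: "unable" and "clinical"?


Word 1: "unable"
Word 2: "clinical"
Comparing from start:
  Pos 0: 'u' != 'c' (stop)
LCP = "" (length 0)


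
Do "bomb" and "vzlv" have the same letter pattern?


Pattern of "bomb": [0, 1, 2, 0]
Pattern of "vzlv": [0, 1, 2, 0]
Patterns match
Same pattern = Yes


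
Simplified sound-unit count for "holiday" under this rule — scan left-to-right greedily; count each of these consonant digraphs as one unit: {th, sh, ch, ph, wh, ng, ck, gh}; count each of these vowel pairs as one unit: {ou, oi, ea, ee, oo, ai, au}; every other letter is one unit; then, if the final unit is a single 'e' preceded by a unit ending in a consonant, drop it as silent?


Word: "holiday" (7 letters)
Left-to-right scan:
  (1) 'h' (letter)
  (2) 'o' (letter)
  (3) 'l' (letter)
  (4) 'i' (letter)
  (5) 'd' (letter)
  (6) 'a' (letter)
  (7) 'y' (letter)
Units from scan: 7
Sound units = 7 units


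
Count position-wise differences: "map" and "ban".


Comparing character by character (same length = 3):
  Pos 0: 'm' vs 'b' !=
  Pos 1: 'a' vs 'a' =
  Pos 2: 'p' vs 'n' !=
Hamming distance = 2


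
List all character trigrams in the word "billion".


Word: "billion" (length 7)
Number of trigrams = 7 - 3 + 1 = 5
  Position 0: "bil"
  Position 1: "ill"
  Position 2: "lli"
  Position 3: "lio"
  Position 4: "ion"
Trigrams = "bil", "ill", "lli", "lio", "ion"


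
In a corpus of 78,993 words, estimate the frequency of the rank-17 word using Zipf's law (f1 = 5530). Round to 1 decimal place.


Zipf's law: f(r) = f(1) / r
f(1) = 5530
f(17) = 5530 / 17
= 325.3 occurrences


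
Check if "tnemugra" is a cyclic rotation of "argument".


Word: "argument", Candidate: "tnemugra"
Method: check if candidate is substring of word+word
"argumentargument" contains "tnemugra"? No
Is rotation = No


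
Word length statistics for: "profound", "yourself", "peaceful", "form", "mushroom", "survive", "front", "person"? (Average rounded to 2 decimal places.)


Lengths: "profound"=8, "yourself"=8, "peaceful"=8, "form"=4, "mushroom"=8, "survive"=7, "front"=5, "person"=6
Sum = 54, Count = 8
Average = 54/8 = 6.75
= avg=6.75, min=4, max=8


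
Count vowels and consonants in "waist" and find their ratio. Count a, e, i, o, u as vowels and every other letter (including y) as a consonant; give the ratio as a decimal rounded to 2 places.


Word: "waist"
Vowels (a,e,i,o,u): 2
Consonants: 3
Ratio = 2/3
= 0.67


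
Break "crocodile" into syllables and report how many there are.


Word: "crocodile"
Syllable breakdown: croc-o-dile
Counting: 3 parts
= 3 syllables


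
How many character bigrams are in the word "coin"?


Word: "coin" (length 4)
Number of 2-grams = length - 2 + 1 = 4 - 2 + 1
= 3


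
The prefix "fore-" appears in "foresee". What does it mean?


Prefix: fore-
Example: foresee (fore- + see)
Meaning = before


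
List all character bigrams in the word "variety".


Word: "variety" (length 7)
Number of bigrams = 7 - 2 + 1 = 6
  Position 0: "va"
  Position 1: "ar"
  Position 2: "ri"
  Position 3: "ie"
  Position 4: "et"
  Position 5: "ty"
Bigrams = "va", "ar", "ri", "ie", "et", "ty"


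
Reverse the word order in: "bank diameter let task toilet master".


Original: "bank diameter let task toilet master"
Words (1..n): bank | diameter | let | task | toilet | master
Reversed (n..1): master | toilet | task | let | diameter | bank
Result = "master toilet task let diameter bank"


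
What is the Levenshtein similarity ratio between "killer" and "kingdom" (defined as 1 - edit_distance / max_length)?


Word 1: "killer" (length 6)
Word 2: "kingdom" (length 7)
One optimal edit sequence:
  1. keep 'k'
  2. keep 'i'
  3. insert 'n'  (+1)
  4. substitute 'l' -> 'g'  (+1)
  5. substitute 'l' -> 'd'  (+1)
  6. substitute 'e' -> 'o'  (+1)
  7. substitute 'r' -> 'm'  (+1)
Edit distance = 5
Max length = max(6, 7) = 7
Similarity = 1 - 5/7
= 0.2857


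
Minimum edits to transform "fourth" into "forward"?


Word 1: "fourth" (length 6)
Word 2: "forward" (length 7)
One optimal edit sequence (insert/delete/substitute each cost 1):
  1. keep 'f'
  2. keep 'o'
  3. insert 'r'  (+1)
  4. substitute 'u' -> 'w'  (+1)
  5. substitute 'r' -> 'a'  (+1)
  6. substitute 't' -> 'r'  (+1)
  7. substitute 'h' -> 'd'  (+1)
Total edit operations: 5
Edit distance = 5


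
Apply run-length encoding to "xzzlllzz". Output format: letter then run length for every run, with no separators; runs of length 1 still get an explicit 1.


String: "xzzlllzz"
Scanning for consecutive runs:
  'x' x 1
  'z' x 2
  'l' x 3
  'z' x 2
RLE = "x1z2l3z2"


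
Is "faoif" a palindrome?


Word: "faoif"
Reversed: "fioaf"
Forward == Backward? faoif != fioaf
Palindrome = No


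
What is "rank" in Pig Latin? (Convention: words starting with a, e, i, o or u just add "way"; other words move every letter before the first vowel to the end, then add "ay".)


Word: "rank"
Starts with consonant(s) → move to end, add 'ay'
Consonant cluster: "r"
Pig Latin = "ankray"


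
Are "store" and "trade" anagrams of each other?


Word 1: "store" → sorted: eorst
Word 2: "trade" → sorted: adert
Same letters? eorst != adert
Anagram = No


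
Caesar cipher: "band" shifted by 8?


Word: "band"
Shift: 8
Each letter → (letter + shift) mod 26:
  'b' (1) + 8 = 9 → 'j'
  'a' (0) + 8 = 8 → 'i'
  'n' (13) + 8 = 21 → 'v'
  'd' (3) + 8 = 11 → 'l'
Result = "jivl"


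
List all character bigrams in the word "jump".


Word: "jump" (length 4)
Number of bigrams = 4 - 2 + 1 = 3
  Position 0: "ju"
  Position 1: "um"
  Position 2: "mp"
Bigrams = "ju", "um", "mp"


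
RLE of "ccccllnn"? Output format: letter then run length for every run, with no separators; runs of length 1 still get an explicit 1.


String: "ccccllnn"
Scanning for consecutive runs:
  'c' x 4
  'l' x 2
  'n' x 2
RLE = "c4l2n2"


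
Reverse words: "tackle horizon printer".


Original: "tackle horizon printer"
Words (1..n): tackle | horizon | printer
Reversed (n..1): printer | horizon | tackle
Result = "printer horizon tackle"


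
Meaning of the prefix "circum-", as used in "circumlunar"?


Prefix: circum-
Example: circumlunar = circum- + lunar
Meaning = around


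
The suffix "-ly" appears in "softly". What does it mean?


Suffix: -ly
Example: softly (soft + -ly)
Meaning = in a manner


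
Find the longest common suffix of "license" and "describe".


Word 1: "license"
Word 2: "describe"
Comparing from end:
  Pos -1: 'e' == 'e'
  Pos -2: 's' != 'b' (stop)
LCS = "e" (length 1)


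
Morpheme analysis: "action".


Word: "action"
Morphemes: act | -ion
Each morpheme carries meaning
= 2 morphemes


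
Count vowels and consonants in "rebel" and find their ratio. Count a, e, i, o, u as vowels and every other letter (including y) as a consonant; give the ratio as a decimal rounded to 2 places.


Word: "rebel"
Vowels (a,e,i,o,u): 2
Consonants: 3
Ratio = 2/3
= 0.67


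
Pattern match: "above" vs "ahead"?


Pattern of "above": [0, 1, 2, 3, 4]
Pattern of "ahead": [0, 1, 2, 0, 3]
Patterns do not match
Same pattern = No


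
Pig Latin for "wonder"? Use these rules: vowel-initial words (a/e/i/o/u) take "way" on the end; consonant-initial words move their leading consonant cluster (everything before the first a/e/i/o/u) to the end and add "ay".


Word: "wonder"
Starts with consonant(s) → move to end, add 'ay'
Consonant cluster: "w"
Pig Latin = "onderway"


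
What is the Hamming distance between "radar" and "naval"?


Comparing character by character (same length = 5):
  Pos 0: 'r' vs 'n' !=
  Pos 1: 'a' vs 'a' =
  Pos 2: 'd' vs 'v' !=
  Pos 3: 'a' vs 'a' =
  Pos 4: 'r' vs 'l' !=
Hamming distance = 3


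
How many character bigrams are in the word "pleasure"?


Word: "pleasure" (length 8)
Number of 2-grams = length - 2 + 1 = 8 - 2 + 1
= 7


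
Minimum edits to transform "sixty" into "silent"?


Word 1: "sixty" (length 5)
Word 2: "silent" (length 6)
One optimal edit sequence (insert/delete/substitute each cost 1):
  1. keep 's'
  2. keep 'i'
  3. insert 'l'  (+1)
  4. substitute 'x' -> 'e'  (+1)
  5. substitute 't' -> 'n'  (+1)
  6. substitute 'y' -> 't'  (+1)
Total edit operations: 4
Edit distance = 4


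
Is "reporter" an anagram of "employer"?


Word 1: "employer" → sorted: eelmopry
Word 2: "reporter" → sorted: eeoprrrt
Same letters? eelmopry != eeoprrrt
Anagram = No


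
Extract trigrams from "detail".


Word: "detail" (length 6)
Number of trigrams = 6 - 3 + 1 = 4
  Position 0: "det"
  Position 1: "eta"
  Position 2: "tai"
  Position 3: "ail"
Trigrams = "det", "eta", "tai", "ail"


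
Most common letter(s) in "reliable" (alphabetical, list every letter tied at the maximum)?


Word: "reliable"
Letter counts:
  'a': 1
  'b': 1
  'e': 2
  'i': 1
  'l': 2
  'r': 1
Maximum count = 2
Most frequent = 'e', 'l' (2 times each)


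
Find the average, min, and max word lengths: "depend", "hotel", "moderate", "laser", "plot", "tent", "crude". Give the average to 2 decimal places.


Lengths: "depend"=6, "hotel"=5, "moderate"=8, "laser"=5, "plot"=4, "tent"=4, "crude"=5
Sum = 37, Count = 7
Average = 37/7 = 5.29
= avg=5.29, min=4, max=8


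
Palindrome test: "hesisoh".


Word: "hesisoh"
Reversed: "hosiseh"
Forward == Backward? hesisoh != hosiseh
Palindrome = No


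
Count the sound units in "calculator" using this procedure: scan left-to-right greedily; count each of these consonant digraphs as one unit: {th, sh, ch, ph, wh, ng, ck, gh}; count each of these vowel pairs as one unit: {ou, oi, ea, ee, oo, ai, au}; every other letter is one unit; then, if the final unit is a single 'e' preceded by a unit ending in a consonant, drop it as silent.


Word: "calculator" (10 letters)
Left-to-right scan:
  1. 'c' (letter)
  2. 'a' (letter)
  3. 'l' (letter)
  4. 'c' (letter)
  5. 'u' (letter)
  6. 'l' (letter)
  7. 'a' (letter)
  8. 't' (letter)
  9. 'o' (letter)
  10. 'r' (letter)
Units from scan: 10
Sound units = 10 units


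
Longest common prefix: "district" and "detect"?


Word 1: "district"
Word 2: "detect"
Comparing from start:
  Pos 0: 'd' == 'd'
  Pos 1: 'i' != 'e' (stop)
LCP = "d" (length 1)


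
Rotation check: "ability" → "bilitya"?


Word: "ability", Candidate: "bilitya"
Method: check if candidate is substring of word+word
"abilityability" contains "bilitya"? Yes
Is rotation = Yes


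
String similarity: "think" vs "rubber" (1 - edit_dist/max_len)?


Word 1: "think" (length 5)
Word 2: "rubber" (length 6)
One optimal edit sequence:
  1. insert 'r'  (+1)
  2. substitute 't' -> 'u'  (+1)
  3. substitute 'h' -> 'b'  (+1)
  4. substitute 'i' -> 'b'  (+1)
  5. substitute 'n' -> 'e'  (+1)
  6. substitute 'k' -> 'r'  (+1)
Edit distance = 6
Max length = max(5, 6) = 6
Similarity = 1 - 6/6
= 0.0000


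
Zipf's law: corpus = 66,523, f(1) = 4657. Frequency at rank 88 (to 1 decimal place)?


Zipf's law: f(r) = f(1) / r
f(1) = 4657
f(88) = 4657 / 88
= 52.9 occurrences


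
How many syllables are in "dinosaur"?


Word: "dinosaur"
Syllable breakdown: di | no | saur
Counting: 3 parts
= 3 syllables


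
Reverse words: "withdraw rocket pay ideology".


Original: "withdraw rocket pay ideology"
Words (1..n): withdraw | rocket | pay | ideology
Reversed (n..1): ideology | pay | rocket | withdraw
Result = "ideology pay rocket withdraw"


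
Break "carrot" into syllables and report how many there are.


Word: "carrot"
Syllable breakdown: car-rot
Counting: 2 parts
= 2 syllables


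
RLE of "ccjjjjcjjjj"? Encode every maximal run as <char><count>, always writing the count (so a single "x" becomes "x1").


String: "ccjjjjcjjjj"
Scanning for consecutive runs:
  'c' x 2
  'j' x 4
  'c' x 1
  'j' x 4
RLE = "c2j4c1j4"


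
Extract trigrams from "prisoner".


Word: "prisoner" (length 8)
Number of trigrams = 8 - 3 + 1 = 6
  Position 0: "pri"
  Position 1: "ris"
  Position 2: "iso"
  Position 3: "son"
  Position 4: "one"
  Position 5: "ner"
Trigrams = "pri", "ris", "iso", "son", "one", "ner"


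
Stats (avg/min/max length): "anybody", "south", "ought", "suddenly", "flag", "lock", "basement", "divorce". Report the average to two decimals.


Lengths: "anybody"=7, "south"=5, "ought"=5, "suddenly"=8, "flag"=4, "lock"=4, "basement"=8, "divorce"=7
Sum = 48, Count = 8
Average = 48/8 = 6.00
= avg=6.00, min=4, max=8


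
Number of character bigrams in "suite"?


Word: "suite" (length 5)
Number of 2-grams = length - 2 + 1 = 5 - 2 + 1
= 4


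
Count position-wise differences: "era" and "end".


Comparing character by character (same length = 3):
  Pos 0: 'e' vs 'e' =
  Pos 1: 'r' vs 'n' !=
  Pos 2: 'a' vs 'd' !=
Hamming distance = 2


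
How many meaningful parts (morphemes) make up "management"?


Word: "management"
Morphemes: manage / -ment
Each morpheme carries meaning
= 2 morphemes


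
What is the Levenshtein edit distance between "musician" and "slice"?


Word 1: "musician" (length 8)
Word 2: "slice" (length 5)
One optimal edit sequence (insert/delete/substitute each cost 1):
  1. delete 'm'  (+1)
  2. delete 'u'  (+1)
  3. keep 's'
  4. delete 'i'  (+1)
  5. substitute 'c' -> 'l'  (+1)
  6. keep 'i'
  7. substitute 'a' -> 'c'  (+1)
  8. substitute 'n' -> 'e'  (+1)
Total edit operations: 6
Edit distance = 6


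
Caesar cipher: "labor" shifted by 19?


Word: "labor"
Shift: 19
Each letter → (letter + shift) mod 26:
  'l' (11) + 19 = 4 → 'e'
  'a' (0) + 19 = 19 → 't'
  'b' (1) + 19 = 20 → 'u'
  'o' (14) + 19 = 7 → 'h'
  'r' (17) + 19 = 10 → 'k'
Result = "etuhk"


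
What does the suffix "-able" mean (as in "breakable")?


Suffix: -able
As in: breakable -> break + -able
Meaning = capable of


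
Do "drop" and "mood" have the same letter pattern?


Pattern of "drop": [0, 1, 2, 3]
Pattern of "mood": [0, 1, 1, 2]
Patterns do not match
Same pattern = No


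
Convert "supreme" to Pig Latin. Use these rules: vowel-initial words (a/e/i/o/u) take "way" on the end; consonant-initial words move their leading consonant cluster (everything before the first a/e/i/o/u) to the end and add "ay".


Word: "supreme"
Starts with consonant(s) → move to end, add 'ay'
Consonant cluster: "s"
Pig Latin = "upremesay"


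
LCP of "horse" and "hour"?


Word 1: "horse"
Word 2: "hour"
Comparing from start:
  Pos 0: 'h' == 'h'
  Pos 1: 'o' == 'o'
  Pos 2: 'r' != 'u' (stop)
LCP = "ho" (length 2)


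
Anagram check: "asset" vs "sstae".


Word 1: "asset" → sorted: aesst
Word 2: "sstae" → sorted: aesst
Same letters? aesst == aesst
Anagram = Yes


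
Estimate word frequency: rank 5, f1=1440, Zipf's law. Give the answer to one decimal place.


Zipf's law: f(r) = f(1) / r
f(1) = 1440
f(5) = 1440 / 5
= 288.0 occurrences


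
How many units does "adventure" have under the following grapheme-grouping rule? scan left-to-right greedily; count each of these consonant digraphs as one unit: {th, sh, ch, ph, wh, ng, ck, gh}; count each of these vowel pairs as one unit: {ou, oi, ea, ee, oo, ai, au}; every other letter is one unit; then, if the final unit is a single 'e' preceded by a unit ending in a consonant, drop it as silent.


Word: "adventure" (9 letters)
Left-to-right scan:
  (1) 'a' (letter)
  (2) 'd' (letter)
  (3) 'v' (letter)
  (4) 'e' (letter)
  (5) 'n' (letter)
  (6) 't' (letter)
  (7) 'u' (letter)
  (8) 'r' (letter)
  (9) 'e' (letter)
Units from scan: 9
Final unit is 'e' after a consonant -> drop as silent (-1)
Sound units = 8 units


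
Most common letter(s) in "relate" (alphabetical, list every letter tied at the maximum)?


Word: "relate"
Letter counts:
  'a': 1
  'e': 2
  'l': 1
  'r': 1
  't': 1
Maximum count = 2
Most frequent = 'e' (2 times each)


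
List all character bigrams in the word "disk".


Word: "disk" (length 4)
Number of bigrams = 4 - 2 + 1 = 3
  Position 0: "di"
  Position 1: "is"
  Position 2: "sk"
Bigrams = "di", "is", "sk"


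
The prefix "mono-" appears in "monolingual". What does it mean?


Prefix: mono-
As in: monolingual -> mono- + lingual
Meaning = one


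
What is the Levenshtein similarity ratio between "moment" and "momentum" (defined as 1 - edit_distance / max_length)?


Word 1: "moment" (length 6)
Word 2: "momentum" (length 8)
One optimal edit sequence:
  1. keep 'm'
  2. keep 'o'
  3. keep 'm'
  4. keep 'e'
  5. keep 'n'
  6. keep 't'
  7. insert 'u'  (+1)
  8. insert 'm'  (+1)
Edit distance = 2
Max length = max(6, 8) = 8
Similarity = 1 - 2/8
= 0.7500


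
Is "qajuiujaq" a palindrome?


Word: "qajuiujaq"
Reversed: "qajuiujaq"
Forward == Backward? qajuiujaq == qajuiujaq
Palindrome = Yes


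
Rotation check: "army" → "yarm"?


Word: "army", Candidate: "yarm"
Method: check if candidate is substring of word+word
"armyarmy" contains "yarm"? Yes
Is rotation = Yes


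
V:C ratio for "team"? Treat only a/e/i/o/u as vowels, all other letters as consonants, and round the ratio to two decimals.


Word: "team"
Vowels (a,e,i,o,u): 2
Consonants: 2
Ratio = 2/2
= 1.00


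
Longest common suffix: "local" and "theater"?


Word 1: "local"
Word 2: "theater"
Comparing from end:
  Pos -1: 'l' != 'r' (stop)
LCS = "" (length 0)


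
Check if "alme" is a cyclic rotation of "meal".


Word: "meal", Candidate: "alme"
Method: check if candidate is substring of word+word
"mealmeal" contains "alme"? Yes
Is rotation = Yes


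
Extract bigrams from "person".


Word: "person" (length 6)
Number of bigrams = 6 - 2 + 1 = 5
  Position 0: "pe"
  Position 1: "er"
  Position 2: "rs"
  Position 3: "so"
  Position 4: "on"
Bigrams = "pe", "er", "rs", "so", "on"


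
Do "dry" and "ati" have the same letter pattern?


Pattern of "dry": [0, 1, 2]
Pattern of "ati": [0, 1, 2]
Patterns match
Same pattern = Yes


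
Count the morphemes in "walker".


Word: "walker"
Morphemes: walk | -er
Each morpheme carries meaning
= 2 morphemes


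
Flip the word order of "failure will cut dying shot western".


Original: "failure will cut dying shot western"
Words (1..n): failure | will | cut | dying | shot | western
Reversed (n..1): western | shot | dying | cut | will | failure
Result = "western shot dying cut will failure"


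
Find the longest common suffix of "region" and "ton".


Word 1: "region"
Word 2: "ton"
Comparing from end:
  Pos -1: 'n' == 'n'
  Pos -2: 'o' == 'o'
  Pos -3: 'i' != 't' (stop)
LCS = "on" (length 2)


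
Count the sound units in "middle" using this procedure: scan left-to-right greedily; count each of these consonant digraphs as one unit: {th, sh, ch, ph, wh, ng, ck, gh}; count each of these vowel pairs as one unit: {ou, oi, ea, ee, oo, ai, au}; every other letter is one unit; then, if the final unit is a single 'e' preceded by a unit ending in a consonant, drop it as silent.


Word: "middle" (6 letters)
Left-to-right scan:
  1. 'm' (letter)
  2. 'i' (letter)
  3. 'd' (letter)
  4. 'd' (letter)
  5. 'l' (letter)
  6. 'e' (letter)
Units from scan: 6
Final unit is 'e' after a consonant -> drop as silent (-1)
Sound units = 5 units


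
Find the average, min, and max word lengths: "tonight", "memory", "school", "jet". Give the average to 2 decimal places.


Lengths: "tonight"=7, "memory"=6, "school"=6, "jet"=3
Sum = 22, Count = 4
Average = 22/4 = 5.50
= avg=5.50, min=3, max=7


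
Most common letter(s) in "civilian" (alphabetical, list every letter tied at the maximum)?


Word: "civilian"
Letter counts:
  'a': 1
  'c': 1
  'i': 3
  'l': 1
  'n': 1
  'v': 1
Maximum count = 3
Most frequent = 'i' (3 times each)


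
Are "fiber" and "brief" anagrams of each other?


Word 1: "fiber" → sorted: befir
Word 2: "brief" → sorted: befir
Same letters? befir == befir
Anagram = Yes


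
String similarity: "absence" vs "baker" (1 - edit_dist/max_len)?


Word 1: "absence" (length 7)
Word 2: "baker" (length 5)
One optimal edit sequence:
  1. delete 'a'  (+1)
  2. keep 'b'
  3. delete 's'  (+1)
  4. substitute 'e' -> 'a'  (+1)
  5. substitute 'n' -> 'k'  (+1)
  6. substitute 'c' -> 'e'  (+1)
  7. substitute 'e' -> 'r'  (+1)
Edit distance = 6
Max length = max(7, 5) = 7
Similarity = 1 - 6/7
= 0.1429


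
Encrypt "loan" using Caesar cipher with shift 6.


Word: "loan"
Shift: 6
Each letter → (letter + shift) mod 26:
  'l' (11) + 6 = 17 → 'r'
  'o' (14) + 6 = 20 → 'u'
  'a' (0) + 6 = 6 → 'g'
  'n' (13) + 6 = 19 → 't'
Result = "rugt"


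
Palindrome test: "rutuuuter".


Word: "rutuuuter"
Reversed: "retuuutur"
Forward == Backward? rutuuuter != retuuutur
Palindrome = No


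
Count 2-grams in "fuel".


Word: "fuel" (length 4)
Number of 2-grams = length - 2 + 1 = 4 - 2 + 1
= 3


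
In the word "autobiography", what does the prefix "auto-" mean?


Prefix: auto-
Example: autobiography = auto- + biography
Meaning = self


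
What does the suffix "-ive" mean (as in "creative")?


Suffix: -ive
Example: creative = create + -ive, with a spelling change
Meaning = tending to


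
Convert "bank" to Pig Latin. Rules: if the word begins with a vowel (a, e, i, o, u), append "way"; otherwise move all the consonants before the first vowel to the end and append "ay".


Word: "bank"
Starts with consonant(s) → move to end, add 'ay'
Consonant cluster: "b"
Pig Latin = "ankbay"


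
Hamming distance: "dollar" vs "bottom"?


Comparing character by character (same length = 6):
  Pos 0: 'd' vs 'b' !=
  Pos 1: 'o' vs 'o' =
  Pos 2: 'l' vs 't' !=
  Pos 3: 'l' vs 't' !=
  Pos 4: 'a' vs 'o' !=
  Pos 5: 'r' vs 'm' !=
Hamming distance = 5


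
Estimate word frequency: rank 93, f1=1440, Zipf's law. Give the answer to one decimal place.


Zipf's law: f(r) = f(1) / r
f(1) = 1440
f(93) = 1440 / 93
= 15.5 occurrences


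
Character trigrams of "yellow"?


Word: "yellow" (length 6)
Number of trigrams = 6 - 3 + 1 = 4
  Position 0: "yel"
  Position 1: "ell"
  Position 2: "llo"
  Position 3: "low"
Trigrams = "yel", "ell", "llo", "low"


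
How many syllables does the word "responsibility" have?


Word: "responsibility"
Syllable breakdown: re | spon | si | bil | i | ty
Counting: 6 parts
= 6 syllables


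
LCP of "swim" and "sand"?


Word 1: "swim"
Word 2: "sand"
Comparing from start:
  Pos 0: 's' == 's'
  Pos 1: 'w' != 'a' (stop)
LCP = "s" (length 1)
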